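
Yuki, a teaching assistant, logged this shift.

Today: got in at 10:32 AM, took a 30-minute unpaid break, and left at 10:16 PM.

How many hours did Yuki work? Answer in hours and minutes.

11 h 14 min

Today: 10:32 AM–10:16 PM = 11 h 44 min; less 30 min break → 11 h 14 min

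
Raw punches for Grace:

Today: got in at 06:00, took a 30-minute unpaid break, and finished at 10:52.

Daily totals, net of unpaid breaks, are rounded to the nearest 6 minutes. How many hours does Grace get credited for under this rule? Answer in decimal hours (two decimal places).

4.40 hours

Today: 06:00–10:52 = 4 h 52 min − 30 min = 4 h 22 min → rounds to 4 h 24 min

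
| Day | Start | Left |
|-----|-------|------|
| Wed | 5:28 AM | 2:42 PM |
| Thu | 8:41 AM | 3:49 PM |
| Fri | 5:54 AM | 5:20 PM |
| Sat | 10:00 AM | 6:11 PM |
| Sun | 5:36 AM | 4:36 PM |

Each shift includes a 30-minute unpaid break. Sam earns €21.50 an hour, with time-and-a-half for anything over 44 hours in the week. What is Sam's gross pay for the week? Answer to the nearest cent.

€961.59

Wed: 5:28 AM–2:42 PM = 9 h 14 min; less 30 min break → 8 h 44 min
Thu: 8:41 AM–3:49 PM = 7 h 8 min; less 30 min break → 6 h 38 min
Fri: 5:54 AM–5:20 PM = 11 h 26 min; less 30 min break → 10 h 56 min
Sat: 10:00 AM–6:11 PM = 8 h 11 min; less 30 min break → 7 h 41 min
Sun: 5:36 AM–4:36 PM = 11 h 0 min; less 30 min break → 10 h 30 min
Total worked: 44 h 29 min = 2669 min.
Regular 44 h 0 min = 2640 min at €21.50/h; overtime 0 h 29 min = 29 min at €32.25/h.
Pay = (2640 × €21.50 + 29 × €32.25) ÷ 60 = €961.59.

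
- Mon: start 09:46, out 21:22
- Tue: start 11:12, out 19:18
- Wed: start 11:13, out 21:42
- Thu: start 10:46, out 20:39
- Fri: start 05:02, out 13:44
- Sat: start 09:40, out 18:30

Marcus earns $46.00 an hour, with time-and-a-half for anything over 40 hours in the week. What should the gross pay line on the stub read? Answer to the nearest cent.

$3054.40

Mon: 09:46–21:22 = 11 h 36 min
Tue: 11:12–19:18 = 8 h 6 min
Wed: 11:13–21:42 = 10 h 29 min
Thu: 10:46–20:39 = 9 h 53 min
Fri: 05:02–13:44 = 8 h 42 min
Sat: 09:40–18:30 = 8 h 50 min
Total worked: 57 h 36 min = 3456 min.
Regular 40 h 0 min = 2400 min at $46.00/h; overtime 17 h 36 min = 1056 min at $69.00/h.
Pay = (2400 × $46.00 + 1056 × $69.00) ÷ 60 = $3054.40.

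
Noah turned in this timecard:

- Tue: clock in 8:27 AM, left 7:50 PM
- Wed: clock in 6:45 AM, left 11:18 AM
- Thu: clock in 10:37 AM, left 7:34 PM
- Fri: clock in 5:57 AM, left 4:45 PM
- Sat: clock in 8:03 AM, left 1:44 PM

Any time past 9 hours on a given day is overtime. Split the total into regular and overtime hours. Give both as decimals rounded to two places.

Regular 37.18 hours, overtime 4.18 hours

Tue: 8:27 AM–7:50 PM = 11 h 23 min
Wed: 6:45 AM–11:18 AM = 4 h 33 min
Thu: 10:37 AM–7:34 PM = 8 h 57 min
Fri: 5:57 AM–4:45 PM = 10 h 48 min
Sat: 8:03 AM–1:44 PM = 5 h 41 min
Tue reg 9 h 0 min / OT 2 h 23 min; Wed reg 4 h 33 min / OT 0 h 0 min; Thu reg 8 h 57 min / OT 0 h 0 min; Fri reg 9 h 0 min / OT 1 h 48 min; Sat reg 5 h 41 min / OT 0 h 0 min.
Totals: regular 37 h 11 min, overtime 4 h 11 min.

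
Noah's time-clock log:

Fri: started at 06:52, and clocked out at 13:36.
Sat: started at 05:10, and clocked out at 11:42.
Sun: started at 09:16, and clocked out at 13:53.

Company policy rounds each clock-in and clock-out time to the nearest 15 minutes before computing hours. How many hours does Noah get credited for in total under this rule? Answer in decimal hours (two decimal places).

Fri: in 06:52→06:45, out 13:36→13:30; 6 h 45 min
Sat: in 05:10→05:15, out 11:42→11:45; 6 h 30 min
Sun: in 09:16→09:15, out 13:53→14:00; 4 h 45 min
Total credited: 18 h 0 min.

18.00 hours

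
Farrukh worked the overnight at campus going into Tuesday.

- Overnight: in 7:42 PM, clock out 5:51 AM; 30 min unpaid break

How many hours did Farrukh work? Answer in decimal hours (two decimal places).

9.65 hours

Overnight: 7:42 PM → midnight = 4 h 18 min; midnight → 5:51 AM = 5 h 51 min; span 10 h 9 min; less 30 min break → 9 h 39 min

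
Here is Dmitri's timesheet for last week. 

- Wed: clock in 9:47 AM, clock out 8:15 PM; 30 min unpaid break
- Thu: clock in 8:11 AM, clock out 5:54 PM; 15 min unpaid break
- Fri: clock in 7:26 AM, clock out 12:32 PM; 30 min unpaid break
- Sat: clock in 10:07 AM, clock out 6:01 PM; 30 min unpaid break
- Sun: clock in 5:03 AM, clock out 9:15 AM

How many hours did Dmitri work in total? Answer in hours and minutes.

35 h 38 min

Wed: 9:47 AM–8:15 PM = 10 h 28 min; less 30 min break → 9 h 58 min
Thu: 8:11 AM–5:54 PM = 9 h 43 min; less 15 min break → 9 h 28 min
Fri: 7:26 AM–12:32 PM = 5 h 6 min; less 30 min break → 4 h 36 min
Sat: 10:07 AM–6:01 PM = 7 h 54 min; less 30 min break → 7 h 24 min
Sun: 5:03 AM–9:15 AM = 4 h 12 min
Total: 9 h 58 min + 9 h 28 min + 4 h 36 min + 7 h 24 min + 4 h 12 min = 35 h 38 min.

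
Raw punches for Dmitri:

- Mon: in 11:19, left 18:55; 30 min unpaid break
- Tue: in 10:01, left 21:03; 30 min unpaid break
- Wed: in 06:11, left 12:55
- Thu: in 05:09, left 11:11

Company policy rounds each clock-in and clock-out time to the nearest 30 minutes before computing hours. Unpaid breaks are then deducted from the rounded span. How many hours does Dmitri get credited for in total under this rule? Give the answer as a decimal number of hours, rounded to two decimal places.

30.50 hours

Mon: in 11:19→11:30, out 18:55→19:00; 7 h 30 min − 30 min = 7 h 0 min
Tue: in 10:01→10:00, out 21:03→21:00; 11 h 0 min − 30 min = 10 h 30 min
Wed: in 06:11→06:00, out 12:55→13:00; 7 h 0 min
Thu: in 05:09→05:00, out 11:11→11:00; 6 h 0 min
Total credited: 30 h 30 min.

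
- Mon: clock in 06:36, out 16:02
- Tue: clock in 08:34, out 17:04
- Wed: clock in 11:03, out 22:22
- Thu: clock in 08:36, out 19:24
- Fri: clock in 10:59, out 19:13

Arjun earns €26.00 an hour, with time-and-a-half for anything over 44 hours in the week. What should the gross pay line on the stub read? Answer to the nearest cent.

Mon: 06:36–16:02 = 9 h 26 min
Tue: 08:34–17:04 = 8 h 30 min
Wed: 11:03–22:22 = 11 h 19 min
Thu: 08:36–19:24 = 10 h 48 min
Fri: 10:59–19:13 = 8 h 14 min
Total worked: 48 h 17 min = 2897 min.
Regular 44 h 0 min = 2640 min at €26.00/h; overtime 4 h 17 min = 257 min at €39.00/h.
Pay = (2640 × €26.00 + 257 × €39.00) ÷ 60 = €1311.05.

€1311.05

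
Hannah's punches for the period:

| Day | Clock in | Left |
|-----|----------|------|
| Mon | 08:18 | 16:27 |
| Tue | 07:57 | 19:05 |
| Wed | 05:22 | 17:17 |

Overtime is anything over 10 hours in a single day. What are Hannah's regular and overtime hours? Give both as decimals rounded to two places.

Mon: 08:18–16:27 = 8 h 9 min
Tue: 07:57–19:05 = 11 h 8 min
Wed: 05:22–17:17 = 11 h 55 min
Mon reg 8 h 9 min / OT 0 h 0 min; Tue reg 10 h 0 min / OT 1 h 8 min; Wed reg 10 h 0 min / OT 1 h 55 min.
Totals: regular 28 h 9 min, overtime 3 h 3 min.

Regular 28.15 hours, overtime 3.05 hours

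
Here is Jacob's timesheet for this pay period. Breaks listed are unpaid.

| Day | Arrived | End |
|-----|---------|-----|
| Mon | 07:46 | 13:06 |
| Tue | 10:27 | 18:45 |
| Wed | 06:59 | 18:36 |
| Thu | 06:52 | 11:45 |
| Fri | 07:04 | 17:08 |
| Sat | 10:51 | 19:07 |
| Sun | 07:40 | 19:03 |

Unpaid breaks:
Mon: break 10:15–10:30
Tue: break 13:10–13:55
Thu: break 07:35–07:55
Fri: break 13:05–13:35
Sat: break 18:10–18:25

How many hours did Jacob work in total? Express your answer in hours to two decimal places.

57.77 hours

Mon: 07:46–13:06 = 5 h 20 min; less 15 min break → 5 h 5 min
Tue: 10:27–18:45 = 8 h 18 min; less 45 min break → 7 h 33 min
Wed: 06:59–18:36 = 11 h 37 min
Thu: 06:52–11:45 = 4 h 53 min; less 20 min break → 4 h 33 min
Fri: 07:04–17:08 = 10 h 4 min; less 30 min break → 9 h 34 min
Sat: 10:51–19:07 = 8 h 16 min; less 15 min break → 8 h 1 min
Sun: 07:40–19:03 = 11 h 23 min
Total: 5 h 5 min + 7 h 33 min + 11 h 37 min + 4 h 33 min + 9 h 34 min + 8 h 1 min + 11 h 23 min = 57 h 46 min.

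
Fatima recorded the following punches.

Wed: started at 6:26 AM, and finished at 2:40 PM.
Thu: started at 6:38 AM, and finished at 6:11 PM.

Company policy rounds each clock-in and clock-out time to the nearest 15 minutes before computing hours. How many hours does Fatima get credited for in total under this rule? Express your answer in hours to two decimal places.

Wed: in 6:26 AM→6:30 AM, out 2:40 PM→2:45 PM; 8 h 15 min
Thu: in 6:38 AM→6:45 AM, out 6:11 PM→6:15 PM; 11 h 30 min
Total credited: 19 h 45 min.

19.75 hours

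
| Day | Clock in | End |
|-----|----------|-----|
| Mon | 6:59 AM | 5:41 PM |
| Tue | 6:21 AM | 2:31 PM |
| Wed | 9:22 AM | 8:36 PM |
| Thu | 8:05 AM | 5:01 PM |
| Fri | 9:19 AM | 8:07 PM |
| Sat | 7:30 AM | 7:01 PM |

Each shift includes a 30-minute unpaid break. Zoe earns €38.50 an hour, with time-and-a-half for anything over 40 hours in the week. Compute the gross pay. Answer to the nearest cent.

€2599.71

Mon: 6:59 AM–5:41 PM = 10 h 42 min; less 30 min break → 10 h 12 min
Tue: 6:21 AM–2:31 PM = 8 h 10 min; less 30 min break → 7 h 40 min
Wed: 9:22 AM–8:36 PM = 11 h 14 min; less 30 min break → 10 h 44 min
Thu: 8:05 AM–5:01 PM = 8 h 56 min; less 30 min break → 8 h 26 min
Fri: 9:19 AM–8:07 PM = 10 h 48 min; less 30 min break → 10 h 18 min
Sat: 7:30 AM–7:01 PM = 11 h 31 min; less 30 min break → 11 h 1 min
Total worked: 58 h 21 min = 3501 min.
Regular 40 h 0 min = 2400 min at €38.50/h; overtime 18 h 21 min = 1101 min at €57.75/h.
Pay = (2400 × €38.50 + 1101 × €57.75) ÷ 60 = €2599.71.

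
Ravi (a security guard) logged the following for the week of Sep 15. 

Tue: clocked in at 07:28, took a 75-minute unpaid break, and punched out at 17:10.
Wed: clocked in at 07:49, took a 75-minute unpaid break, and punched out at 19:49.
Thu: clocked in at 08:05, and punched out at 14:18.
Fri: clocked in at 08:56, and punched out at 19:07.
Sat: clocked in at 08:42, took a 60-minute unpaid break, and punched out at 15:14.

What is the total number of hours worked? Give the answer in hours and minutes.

Tue: 07:28–17:10 = 9 h 42 min; less 75 min break → 8 h 27 min
Wed: 07:49–19:49 = 12 h 0 min; less 75 min break → 10 h 45 min
Thu: 08:05–14:18 = 6 h 13 min
Fri: 08:56–19:07 = 10 h 11 min
Sat: 08:42–15:14 = 6 h 32 min; less 60 min break → 5 h 32 min
Total: 8 h 27 min + 10 h 45 min + 6 h 13 min + 10 h 11 min + 5 h 32 min = 41 h 8 min.

41 h 8 min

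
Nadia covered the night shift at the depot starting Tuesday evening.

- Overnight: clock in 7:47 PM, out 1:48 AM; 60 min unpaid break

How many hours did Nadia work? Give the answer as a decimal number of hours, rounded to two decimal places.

Overnight: 7:47 PM → midnight = 4 h 13 min; midnight → 1:48 AM = 1 h 48 min; span 6 h 1 min; less 60 min break → 5 h 1 min

5.02 hours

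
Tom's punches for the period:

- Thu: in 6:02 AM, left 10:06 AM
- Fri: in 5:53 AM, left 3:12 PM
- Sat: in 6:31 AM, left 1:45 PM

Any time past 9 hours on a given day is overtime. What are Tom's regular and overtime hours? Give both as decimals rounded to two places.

Regular 20.30 hours, overtime 0.32 hours

Thu: 6:02 AM–10:06 AM = 4 h 4 min
Fri: 5:53 AM–3:12 PM = 9 h 19 min
Sat: 6:31 AM–1:45 PM = 7 h 14 min
Thu reg 4 h 4 min / OT 0 h 0 min; Fri reg 9 h 0 min / OT 0 h 19 min; Sat reg 7 h 14 min / OT 0 h 0 min.
Totals: regular 20 h 18 min, overtime 0 h 19 min.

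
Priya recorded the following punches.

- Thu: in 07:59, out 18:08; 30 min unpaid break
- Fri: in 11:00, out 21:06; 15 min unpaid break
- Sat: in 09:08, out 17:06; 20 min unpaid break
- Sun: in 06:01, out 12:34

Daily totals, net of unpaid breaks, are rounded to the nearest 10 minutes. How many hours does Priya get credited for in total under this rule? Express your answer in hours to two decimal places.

33.67 hours

Thu: 07:59–18:08 = 10 h 9 min − 30 min = 9 h 39 min → rounds to 9 h 40 min
Fri: 11:00–21:06 = 10 h 6 min − 15 min = 9 h 51 min → rounds to 9 h 50 min
Sat: 09:08–17:06 = 7 h 58 min − 20 min = 7 h 38 min → rounds to 7 h 40 min
Sun: 06:01–12:34 = 6 h 33 min → rounds to 6 h 30 min
Total credited: 33 h 40 min.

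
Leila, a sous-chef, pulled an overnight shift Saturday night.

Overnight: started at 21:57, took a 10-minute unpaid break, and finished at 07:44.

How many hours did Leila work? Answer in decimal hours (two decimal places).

9.62 hours

Overnight: 21:57 → midnight = 2 h 3 min; midnight → 07:44 = 7 h 44 min; span 9 h 47 min; less 10 min break → 9 h 37 min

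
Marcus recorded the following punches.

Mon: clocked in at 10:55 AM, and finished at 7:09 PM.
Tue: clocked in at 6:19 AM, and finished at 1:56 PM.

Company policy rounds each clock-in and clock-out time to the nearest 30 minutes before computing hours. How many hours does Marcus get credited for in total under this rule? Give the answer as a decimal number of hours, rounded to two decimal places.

Mon: in 10:55 AM→11:00 AM, out 7:09 PM→7:00 PM; 8 h 0 min
Tue: in 6:19 AM→6:30 AM, out 1:56 PM→2:00 PM; 7 h 30 min
Total credited: 15 h 30 min.

15.50 hours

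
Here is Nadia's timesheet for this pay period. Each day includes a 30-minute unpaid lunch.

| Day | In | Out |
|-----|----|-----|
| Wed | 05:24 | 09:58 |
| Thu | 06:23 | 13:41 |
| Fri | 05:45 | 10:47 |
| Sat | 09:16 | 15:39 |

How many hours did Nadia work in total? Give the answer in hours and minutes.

Wed: 05:24–09:58 = 4 h 34 min; less 30 min break → 4 h 4 min
Thu: 06:23–13:41 = 7 h 18 min; less 30 min break → 6 h 48 min
Fri: 05:45–10:47 = 5 h 2 min; less 30 min break → 4 h 32 min
Sat: 09:16–15:39 = 6 h 23 min; less 30 min break → 5 h 53 min
Total: 4 h 4 min + 6 h 48 min + 4 h 32 min + 5 h 53 min = 21 h 17 min.

21 h 17 min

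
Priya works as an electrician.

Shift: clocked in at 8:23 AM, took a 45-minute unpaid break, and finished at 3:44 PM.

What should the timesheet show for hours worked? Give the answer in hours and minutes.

6 h 36 min

Shift: 8:23 AM–3:44 PM = 7 h 21 min; less 45 min break → 6 h 36 min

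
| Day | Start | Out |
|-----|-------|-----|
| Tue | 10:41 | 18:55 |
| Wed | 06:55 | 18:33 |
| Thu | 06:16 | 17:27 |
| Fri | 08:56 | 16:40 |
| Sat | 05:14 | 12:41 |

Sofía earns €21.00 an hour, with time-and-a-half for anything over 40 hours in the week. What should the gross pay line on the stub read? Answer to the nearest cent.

€1036.35

Tue: 10:41–18:55 = 8 h 14 min
Wed: 06:55–18:33 = 11 h 38 min
Thu: 06:16–17:27 = 11 h 11 min
Fri: 08:56–16:40 = 7 h 44 min
Sat: 05:14–12:41 = 7 h 27 min
Total worked: 46 h 14 min = 2774 min.
Regular 40 h 0 min = 2400 min at €21.00/h; overtime 6 h 14 min = 374 min at €31.50/h.
Pay = (2400 × €21.00 + 374 × €31.50) ÷ 60 = €1036.35.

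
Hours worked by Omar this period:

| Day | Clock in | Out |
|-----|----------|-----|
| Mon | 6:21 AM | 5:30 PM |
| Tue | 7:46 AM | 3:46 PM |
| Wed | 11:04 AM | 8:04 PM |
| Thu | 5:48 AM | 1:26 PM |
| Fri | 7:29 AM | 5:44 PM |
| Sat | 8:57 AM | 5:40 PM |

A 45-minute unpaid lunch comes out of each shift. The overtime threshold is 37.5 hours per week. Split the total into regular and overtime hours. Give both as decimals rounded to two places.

Mon: 6:21 AM–5:30 PM = 11 h 9 min; less 45 min break → 10 h 24 min
Tue: 7:46 AM–3:46 PM = 8 h 0 min; less 45 min break → 7 h 15 min
Wed: 11:04 AM–8:04 PM = 9 h 0 min; less 45 min break → 8 h 15 min
Thu: 5:48 AM–1:26 PM = 7 h 38 min; less 45 min break → 6 h 53 min
Fri: 7:29 AM–5:44 PM = 10 h 15 min; less 45 min break → 9 h 30 min
Sat: 8:57 AM–5:40 PM = 8 h 43 min; less 45 min break → 7 h 58 min
Total worked: 50 h 15 min = 50.25 h.
Threshold 37.5 h → overtime 12 h 45 min, regular 37 h 30 min.

Regular 37.50 hours, overtime 12.75 hours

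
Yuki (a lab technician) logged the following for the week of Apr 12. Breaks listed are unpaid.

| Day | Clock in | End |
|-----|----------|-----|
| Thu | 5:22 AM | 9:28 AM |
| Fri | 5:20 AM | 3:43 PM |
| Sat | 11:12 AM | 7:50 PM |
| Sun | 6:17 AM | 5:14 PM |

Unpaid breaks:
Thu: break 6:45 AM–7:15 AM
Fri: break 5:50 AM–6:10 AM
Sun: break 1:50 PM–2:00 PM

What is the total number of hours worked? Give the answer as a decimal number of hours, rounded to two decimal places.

33.07 hours

Thu: 5:22 AM–9:28 AM = 4 h 6 min; less 30 min break → 3 h 36 min
Fri: 5:20 AM–3:43 PM = 10 h 23 min; less 20 min break → 10 h 3 min
Sat: 11:12 AM–7:50 PM = 8 h 38 min
Sun: 6:17 AM–5:14 PM = 10 h 57 min; less 10 min break → 10 h 47 min
Total: 3 h 36 min + 10 h 3 min + 8 h 38 min + 10 h 47 min = 33 h 4 min.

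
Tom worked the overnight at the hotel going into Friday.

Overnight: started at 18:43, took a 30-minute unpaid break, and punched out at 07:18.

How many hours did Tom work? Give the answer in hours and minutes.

12 h 5 min

Overnight: 18:43 → midnight = 5 h 17 min; midnight → 07:18 = 7 h 18 min; span 12 h 35 min; less 30 min break → 12 h 5 min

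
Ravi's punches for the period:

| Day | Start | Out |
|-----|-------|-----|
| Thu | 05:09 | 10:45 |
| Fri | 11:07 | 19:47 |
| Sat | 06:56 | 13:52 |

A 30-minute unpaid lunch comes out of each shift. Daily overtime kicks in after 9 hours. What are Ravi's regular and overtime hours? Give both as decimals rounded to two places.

Thu: 05:09–10:45 = 5 h 36 min; less 30 min break → 5 h 6 min
Fri: 11:07–19:47 = 8 h 40 min; less 30 min break → 8 h 10 min
Sat: 06:56–13:52 = 6 h 56 min; less 30 min break → 6 h 26 min
Thu reg 5 h 6 min / OT 0 h 0 min; Fri reg 8 h 10 min / OT 0 h 0 min; Sat reg 6 h 26 min / OT 0 h 0 min.
Totals: regular 19 h 42 min, overtime 0 h 0 min.

Regular 19.70 hours, overtime 0.00 hours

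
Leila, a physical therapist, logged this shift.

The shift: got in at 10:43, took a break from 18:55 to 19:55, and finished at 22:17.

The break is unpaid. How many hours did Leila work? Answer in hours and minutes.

The shift: 10:43–22:17 = 11 h 34 min; less 60 min break → 10 h 34 min

10 h 34 min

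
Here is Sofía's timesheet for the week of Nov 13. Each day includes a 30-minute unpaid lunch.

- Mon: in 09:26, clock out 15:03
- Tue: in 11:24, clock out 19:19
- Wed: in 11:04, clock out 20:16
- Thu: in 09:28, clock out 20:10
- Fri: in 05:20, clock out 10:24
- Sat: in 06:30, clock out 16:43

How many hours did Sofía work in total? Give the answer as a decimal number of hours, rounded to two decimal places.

45.72 hours

Mon: 09:26–15:03 = 5 h 37 min; less 30 min break → 5 h 7 min
Tue: 11:24–19:19 = 7 h 55 min; less 30 min break → 7 h 25 min
Wed: 11:04–20:16 = 9 h 12 min; less 30 min break → 8 h 42 min
Thu: 09:28–20:10 = 10 h 42 min; less 30 min break → 10 h 12 min
Fri: 05:20–10:24 = 5 h 4 min; less 30 min break → 4 h 34 min
Sat: 06:30–16:43 = 10 h 13 min; less 30 min break → 9 h 43 min
Total: 5 h 7 min + 7 h 25 min + 8 h 42 min + 10 h 12 min + 4 h 34 min + 9 h 43 min = 45 h 43 min.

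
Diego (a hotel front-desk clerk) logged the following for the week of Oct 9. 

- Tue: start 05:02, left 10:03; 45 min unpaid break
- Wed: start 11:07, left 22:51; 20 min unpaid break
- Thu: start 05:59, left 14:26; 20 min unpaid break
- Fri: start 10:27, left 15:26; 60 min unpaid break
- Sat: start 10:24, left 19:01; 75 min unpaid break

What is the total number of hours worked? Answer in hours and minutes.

35 h 8 min

Tue: 05:02–10:03 = 5 h 1 min; less 45 min break → 4 h 16 min
Wed: 11:07–22:51 = 11 h 44 min; less 20 min break → 11 h 24 min
Thu: 05:59–14:26 = 8 h 27 min; less 20 min break → 8 h 7 min
Fri: 10:27–15:26 = 4 h 59 min; less 60 min break → 3 h 59 min
Sat: 10:24–19:01 = 8 h 37 min; less 75 min break → 7 h 22 min
Total: 4 h 16 min + 11 h 24 min + 8 h 7 min + 3 h 59 min + 7 h 22 min = 35 h 8 min.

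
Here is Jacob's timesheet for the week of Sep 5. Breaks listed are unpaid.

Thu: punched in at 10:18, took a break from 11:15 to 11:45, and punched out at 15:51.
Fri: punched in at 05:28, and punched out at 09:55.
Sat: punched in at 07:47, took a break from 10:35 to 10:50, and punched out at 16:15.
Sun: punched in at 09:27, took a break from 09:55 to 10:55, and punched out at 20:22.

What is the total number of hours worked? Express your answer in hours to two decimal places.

27.63 hours

Thu: 10:18–15:51 = 5 h 33 min; less 30 min break → 5 h 3 min
Fri: 05:28–09:55 = 4 h 27 min
Sat: 07:47–16:15 = 8 h 28 min; less 15 min break → 8 h 13 min
Sun: 09:27–20:22 = 10 h 55 min; less 60 min break → 9 h 55 min
Total: 5 h 3 min + 4 h 27 min + 8 h 13 min + 9 h 55 min = 27 h 38 min.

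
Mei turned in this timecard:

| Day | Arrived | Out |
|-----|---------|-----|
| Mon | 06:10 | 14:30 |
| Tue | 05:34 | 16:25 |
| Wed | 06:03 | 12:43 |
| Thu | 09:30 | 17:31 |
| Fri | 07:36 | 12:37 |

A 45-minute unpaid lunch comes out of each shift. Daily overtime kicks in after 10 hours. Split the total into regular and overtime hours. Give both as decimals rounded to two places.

Regular 35.03 hours, overtime 0.10 hours

Mon: 06:10–14:30 = 8 h 20 min; less 45 min break → 7 h 35 min
Tue: 05:34–16:25 = 10 h 51 min; less 45 min break → 10 h 6 min
Wed: 06:03–12:43 = 6 h 40 min; less 45 min break → 5 h 55 min
Thu: 09:30–17:31 = 8 h 1 min; less 45 min break → 7 h 16 min
Fri: 07:36–12:37 = 5 h 1 min; less 45 min break → 4 h 16 min
Mon reg 7 h 35 min / OT 0 h 0 min; Tue reg 10 h 0 min / OT 0 h 6 min; Wed reg 5 h 55 min / OT 0 h 0 min; Thu reg 7 h 16 min / OT 0 h 0 min; Fri reg 4 h 16 min / OT 0 h 0 min.
Totals: regular 35 h 2 min, overtime 0 h 6 min.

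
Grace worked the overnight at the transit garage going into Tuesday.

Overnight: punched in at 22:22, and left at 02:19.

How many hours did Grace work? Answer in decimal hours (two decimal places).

3.95 hours

Overnight: 22:22 → midnight = 1 h 38 min; midnight → 02:19 = 2 h 19 min; span 3 h 57 min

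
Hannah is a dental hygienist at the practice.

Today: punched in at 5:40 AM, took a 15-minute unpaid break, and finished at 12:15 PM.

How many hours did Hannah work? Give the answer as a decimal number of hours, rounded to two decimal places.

Today: 5:40 AM–12:15 PM = 6 h 35 min; less 15 min break → 6 h 20 min

6.33 hours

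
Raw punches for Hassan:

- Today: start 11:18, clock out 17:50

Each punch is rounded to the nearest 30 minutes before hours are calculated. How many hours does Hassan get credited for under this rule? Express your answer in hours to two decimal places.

Today: in 11:18→11:30, out 17:50→18:00; 6 h 30 min

6.50 hours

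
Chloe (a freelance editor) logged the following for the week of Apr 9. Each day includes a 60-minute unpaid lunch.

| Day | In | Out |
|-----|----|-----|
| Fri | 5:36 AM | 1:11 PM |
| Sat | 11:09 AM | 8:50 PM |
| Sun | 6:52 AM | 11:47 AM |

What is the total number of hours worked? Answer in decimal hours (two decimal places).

Fri: 5:36 AM–1:11 PM = 7 h 35 min; less 60 min break → 6 h 35 min
Sat: 11:09 AM–8:50 PM = 9 h 41 min; less 60 min break → 8 h 41 min
Sun: 6:52 AM–11:47 AM = 4 h 55 min; less 60 min break → 3 h 55 min
Total: 6 h 35 min + 8 h 41 min + 3 h 55 min = 19 h 11 min.

19.18 hours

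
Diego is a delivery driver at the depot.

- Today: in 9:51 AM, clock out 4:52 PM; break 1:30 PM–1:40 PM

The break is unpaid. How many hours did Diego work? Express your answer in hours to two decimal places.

6.85 hours

Today: 9:51 AM–4:52 PM = 7 h 1 min; less 10 min break → 6 h 51 min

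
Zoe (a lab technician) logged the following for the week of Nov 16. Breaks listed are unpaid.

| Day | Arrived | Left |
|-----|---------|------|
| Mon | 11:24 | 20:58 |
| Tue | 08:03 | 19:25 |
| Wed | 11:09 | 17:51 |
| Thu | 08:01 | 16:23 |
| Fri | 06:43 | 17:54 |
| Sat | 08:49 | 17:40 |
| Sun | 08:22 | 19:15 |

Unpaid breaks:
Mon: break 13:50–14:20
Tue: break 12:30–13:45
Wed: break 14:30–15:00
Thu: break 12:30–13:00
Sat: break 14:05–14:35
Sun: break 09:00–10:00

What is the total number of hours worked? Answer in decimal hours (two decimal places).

62.67 hours

Mon: 11:24–20:58 = 9 h 34 min; less 30 min break → 9 h 4 min
Tue: 08:03–19:25 = 11 h 22 min; less 75 min break → 10 h 7 min
Wed: 11:09–17:51 = 6 h 42 min; less 30 min break → 6 h 12 min
Thu: 08:01–16:23 = 8 h 22 min; less 30 min break → 7 h 52 min
Fri: 06:43–17:54 = 11 h 11 min
Sat: 08:49–17:40 = 8 h 51 min; less 30 min break → 8 h 21 min
Sun: 08:22–19:15 = 10 h 53 min; less 60 min break → 9 h 53 min
Total: 9 h 4 min + 10 h 7 min + 6 h 12 min + 7 h 52 min + 11 h 11 min + 8 h 21 min + 9 h 53 min = 62 h 40 min.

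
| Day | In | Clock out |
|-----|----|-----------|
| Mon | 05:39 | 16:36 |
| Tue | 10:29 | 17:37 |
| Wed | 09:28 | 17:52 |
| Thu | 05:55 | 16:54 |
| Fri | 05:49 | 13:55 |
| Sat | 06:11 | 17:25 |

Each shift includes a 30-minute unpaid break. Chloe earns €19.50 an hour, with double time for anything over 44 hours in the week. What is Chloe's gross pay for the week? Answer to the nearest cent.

€1240.20

Mon: 05:39–16:36 = 10 h 57 min; less 30 min break → 10 h 27 min
Tue: 10:29–17:37 = 7 h 8 min; less 30 min break → 6 h 38 min
Wed: 09:28–17:52 = 8 h 24 min; less 30 min break → 7 h 54 min
Thu: 05:55–16:54 = 10 h 59 min; less 30 min break → 10 h 29 min
Fri: 05:49–13:55 = 8 h 6 min; less 30 min break → 7 h 36 min
Sat: 06:11–17:25 = 11 h 14 min; less 30 min break → 10 h 44 min
Total worked: 53 h 48 min = 3228 min.
Regular 44 h 0 min = 2640 min at €19.50/h; overtime 9 h 48 min = 588 min at €39.00/h.
Pay = (2640 × €19.50 + 588 × €39.00) ÷ 60 = €1240.20.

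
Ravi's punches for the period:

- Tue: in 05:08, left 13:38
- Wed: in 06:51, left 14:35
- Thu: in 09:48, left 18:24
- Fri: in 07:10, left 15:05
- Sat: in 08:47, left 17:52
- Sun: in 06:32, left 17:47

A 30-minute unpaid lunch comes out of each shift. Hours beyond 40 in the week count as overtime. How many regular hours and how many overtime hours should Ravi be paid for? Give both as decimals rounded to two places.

Tue: 05:08–13:38 = 8 h 30 min; less 30 min break → 8 h 0 min
Wed: 06:51–14:35 = 7 h 44 min; less 30 min break → 7 h 14 min
Thu: 09:48–18:24 = 8 h 36 min; less 30 min break → 8 h 6 min
Fri: 07:10–15:05 = 7 h 55 min; less 30 min break → 7 h 25 min
Sat: 08:47–17:52 = 9 h 5 min; less 30 min break → 8 h 35 min
Sun: 06:32–17:47 = 11 h 15 min; less 30 min break → 10 h 45 min
Total worked: 50 h 5 min = 50.08 h.
Threshold 40 h → overtime 10 h 5 min, regular 40 h 0 min.

Regular 40.00 hours, overtime 10.08 hours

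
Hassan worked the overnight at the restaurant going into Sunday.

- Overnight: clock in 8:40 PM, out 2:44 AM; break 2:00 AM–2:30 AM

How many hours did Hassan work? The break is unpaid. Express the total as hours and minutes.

Overnight: 8:40 PM → midnight = 3 h 20 min; midnight → 2:44 AM = 2 h 44 min; span 6 h 4 min; less 30 min break → 5 h 34 min

5 h 34 min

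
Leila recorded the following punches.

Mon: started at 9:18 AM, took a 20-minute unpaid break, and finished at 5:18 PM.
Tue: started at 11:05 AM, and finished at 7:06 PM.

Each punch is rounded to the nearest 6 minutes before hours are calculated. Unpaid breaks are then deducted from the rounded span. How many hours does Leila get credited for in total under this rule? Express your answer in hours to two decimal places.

Mon: in 9:18 AM→9:18 AM, out 5:18 PM→5:18 PM; 8 h 0 min − 20 min = 7 h 40 min
Tue: in 11:05 AM→11:06 AM, out 7:06 PM→7:06 PM; 8 h 0 min
Total credited: 15 h 40 min.

15.67 hours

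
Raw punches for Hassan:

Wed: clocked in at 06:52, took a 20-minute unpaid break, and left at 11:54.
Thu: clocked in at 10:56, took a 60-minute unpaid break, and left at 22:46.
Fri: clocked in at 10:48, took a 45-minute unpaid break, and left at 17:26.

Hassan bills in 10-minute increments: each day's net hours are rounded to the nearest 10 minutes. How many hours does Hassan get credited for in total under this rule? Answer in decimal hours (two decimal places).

Wed: 06:52–11:54 = 5 h 2 min − 20 min = 4 h 42 min → rounds to 4 h 40 min
Thu: 10:56–22:46 = 11 h 50 min − 60 min = 10 h 50 min → rounds to 10 h 50 min
Fri: 10:48–17:26 = 6 h 38 min − 45 min = 5 h 53 min → rounds to 5 h 50 min
Total credited: 21 h 20 min.

21.33 hours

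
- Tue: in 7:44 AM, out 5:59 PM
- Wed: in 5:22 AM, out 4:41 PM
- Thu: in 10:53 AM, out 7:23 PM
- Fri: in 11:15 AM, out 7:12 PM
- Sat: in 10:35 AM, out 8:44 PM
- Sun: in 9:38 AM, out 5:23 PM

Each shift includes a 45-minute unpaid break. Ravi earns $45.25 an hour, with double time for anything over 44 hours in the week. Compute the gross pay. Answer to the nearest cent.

Tue: 7:44 AM–5:59 PM = 10 h 15 min; less 45 min break → 9 h 30 min
Wed: 5:22 AM–4:41 PM = 11 h 19 min; less 45 min break → 10 h 34 min
Thu: 10:53 AM–7:23 PM = 8 h 30 min; less 45 min break → 7 h 45 min
Fri: 11:15 AM–7:12 PM = 7 h 57 min; less 45 min break → 7 h 12 min
Sat: 10:35 AM–8:44 PM = 10 h 9 min; less 45 min break → 9 h 24 min
Sun: 9:38 AM–5:23 PM = 7 h 45 min; less 45 min break → 7 h 0 min
Total worked: 51 h 25 min = 3085 min.
Regular 44 h 0 min = 2640 min at $45.25/h; overtime 7 h 25 min = 445 min at $90.50/h.
Pay = (2640 × $45.25 + 445 × $90.50) ÷ 60 = $2662.21.

$2662.21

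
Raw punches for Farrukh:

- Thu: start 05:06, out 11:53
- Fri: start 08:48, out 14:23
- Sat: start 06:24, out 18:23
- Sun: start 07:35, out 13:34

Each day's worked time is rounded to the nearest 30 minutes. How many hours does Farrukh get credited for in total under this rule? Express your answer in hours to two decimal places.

Thu: 05:06–11:53 = 6 h 47 min → rounds to 7 h 0 min
Fri: 08:48–14:23 = 5 h 35 min → rounds to 5 h 30 min
Sat: 06:24–18:23 = 11 h 59 min → rounds to 12 h 0 min
Sun: 07:35–13:34 = 5 h 59 min → rounds to 6 h 0 min
Total credited: 30 h 30 min.

30.50 hours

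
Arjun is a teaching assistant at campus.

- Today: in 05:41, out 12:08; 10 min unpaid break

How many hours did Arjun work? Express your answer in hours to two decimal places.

Today: 05:41–12:08 = 6 h 27 min; less 10 min break → 6 h 17 min

6.28 hours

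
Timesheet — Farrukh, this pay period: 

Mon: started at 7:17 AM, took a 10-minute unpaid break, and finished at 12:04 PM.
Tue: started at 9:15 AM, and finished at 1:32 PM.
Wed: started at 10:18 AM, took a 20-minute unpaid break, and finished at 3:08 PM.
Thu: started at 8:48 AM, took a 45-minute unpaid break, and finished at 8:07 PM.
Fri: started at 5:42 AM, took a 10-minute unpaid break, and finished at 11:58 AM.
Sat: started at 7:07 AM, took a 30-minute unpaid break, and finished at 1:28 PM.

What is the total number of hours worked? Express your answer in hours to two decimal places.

Mon: 7:17 AM–12:04 PM = 4 h 47 min; less 10 min break → 4 h 37 min
Tue: 9:15 AM–1:32 PM = 4 h 17 min
Wed: 10:18 AM–3:08 PM = 4 h 50 min; less 20 min break → 4 h 30 min
Thu: 8:48 AM–8:07 PM = 11 h 19 min; less 45 min break → 10 h 34 min
Fri: 5:42 AM–11:58 AM = 6 h 16 min; less 10 min break → 6 h 6 min
Sat: 7:07 AM–1:28 PM = 6 h 21 min; less 30 min break → 5 h 51 min
Total: 4 h 37 min + 4 h 17 min + 4 h 30 min + 10 h 34 min + 6 h 6 min + 5 h 51 min = 35 h 55 min.

35.92 hours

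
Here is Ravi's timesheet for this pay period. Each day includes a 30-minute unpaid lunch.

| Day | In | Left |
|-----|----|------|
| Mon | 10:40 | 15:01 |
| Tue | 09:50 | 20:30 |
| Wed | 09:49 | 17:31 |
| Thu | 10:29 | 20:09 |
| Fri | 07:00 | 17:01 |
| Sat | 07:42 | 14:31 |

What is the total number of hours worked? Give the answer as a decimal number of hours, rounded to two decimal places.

Mon: 10:40–15:01 = 4 h 21 min; less 30 min break → 3 h 51 min
Tue: 09:50–20:30 = 10 h 40 min; less 30 min break → 10 h 10 min
Wed: 09:49–17:31 = 7 h 42 min; less 30 min break → 7 h 12 min
Thu: 10:29–20:09 = 9 h 40 min; less 30 min break → 9 h 10 min
Fri: 07:00–17:01 = 10 h 1 min; less 30 min break → 9 h 31 min
Sat: 07:42–14:31 = 6 h 49 min; less 30 min break → 6 h 19 min
Total: 3 h 51 min + 10 h 10 min + 7 h 12 min + 9 h 10 min + 9 h 31 min + 6 h 19 min = 46 h 13 min.

46.22 hours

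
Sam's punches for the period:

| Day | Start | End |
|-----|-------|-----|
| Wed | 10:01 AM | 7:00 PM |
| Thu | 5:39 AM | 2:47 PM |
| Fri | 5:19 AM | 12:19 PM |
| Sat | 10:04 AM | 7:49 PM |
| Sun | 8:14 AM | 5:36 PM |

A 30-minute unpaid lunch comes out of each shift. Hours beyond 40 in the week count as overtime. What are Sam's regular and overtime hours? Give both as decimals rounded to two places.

Regular 40.00 hours, overtime 1.73 hours

Wed: 10:01 AM–7:00 PM = 8 h 59 min; less 30 min break → 8 h 29 min
Thu: 5:39 AM–2:47 PM = 9 h 8 min; less 30 min break → 8 h 38 min
Fri: 5:19 AM–12:19 PM = 7 h 0 min; less 30 min break → 6 h 30 min
Sat: 10:04 AM–7:49 PM = 9 h 45 min; less 30 min break → 9 h 15 min
Sun: 8:14 AM–5:36 PM = 9 h 22 min; less 30 min break → 8 h 52 min
Total worked: 41 h 44 min = 41.73 h.
Threshold 40 h → overtime 1 h 44 min, regular 40 h 0 min.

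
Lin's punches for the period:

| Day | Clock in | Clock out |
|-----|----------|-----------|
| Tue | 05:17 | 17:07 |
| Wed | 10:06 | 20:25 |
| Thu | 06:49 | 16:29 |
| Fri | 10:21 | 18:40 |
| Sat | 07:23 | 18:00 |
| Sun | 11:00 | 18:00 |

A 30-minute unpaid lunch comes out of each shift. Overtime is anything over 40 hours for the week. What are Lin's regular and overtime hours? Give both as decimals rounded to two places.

Tue: 05:17–17:07 = 11 h 50 min; less 30 min break → 11 h 20 min
Wed: 10:06–20:25 = 10 h 19 min; less 30 min break → 9 h 49 min
Thu: 06:49–16:29 = 9 h 40 min; less 30 min break → 9 h 10 min
Fri: 10:21–18:40 = 8 h 19 min; less 30 min break → 7 h 49 min
Sat: 07:23–18:00 = 10 h 37 min; less 30 min break → 10 h 7 min
Sun: 11:00–18:00 = 7 h 0 min; less 30 min break → 6 h 30 min
Total worked: 54 h 45 min = 54.75 h.
Threshold 40 h → overtime 14 h 45 min, regular 40 h 0 min.

Regular 40.00 hours, overtime 14.75 hours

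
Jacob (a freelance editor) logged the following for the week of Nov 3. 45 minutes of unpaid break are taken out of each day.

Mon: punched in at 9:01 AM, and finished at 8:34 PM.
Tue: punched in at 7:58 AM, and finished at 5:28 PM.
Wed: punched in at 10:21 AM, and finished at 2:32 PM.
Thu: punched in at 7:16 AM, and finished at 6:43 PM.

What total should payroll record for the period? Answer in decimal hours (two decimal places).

Mon: 9:01 AM–8:34 PM = 11 h 33 min; less 45 min break → 10 h 48 min
Tue: 7:58 AM–5:28 PM = 9 h 30 min; less 45 min break → 8 h 45 min
Wed: 10:21 AM–2:32 PM = 4 h 11 min; less 45 min break → 3 h 26 min
Thu: 7:16 AM–6:43 PM = 11 h 27 min; less 45 min break → 10 h 42 min
Total: 10 h 48 min + 8 h 45 min + 3 h 26 min + 10 h 42 min = 33 h 41 min.

33.68 hours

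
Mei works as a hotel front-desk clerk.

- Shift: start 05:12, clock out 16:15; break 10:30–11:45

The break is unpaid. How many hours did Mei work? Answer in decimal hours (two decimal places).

Shift: 05:12–16:15 = 11 h 3 min; less 75 min break → 9 h 48 min

9.80 hours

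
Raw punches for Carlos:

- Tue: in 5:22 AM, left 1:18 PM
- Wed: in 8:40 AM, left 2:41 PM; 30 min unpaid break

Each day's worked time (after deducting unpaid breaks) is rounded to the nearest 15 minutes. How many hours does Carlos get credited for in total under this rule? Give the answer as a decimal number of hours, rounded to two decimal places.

Tue: 5:22 AM–1:18 PM = 7 h 56 min → rounds to 8 h 0 min
Wed: 8:40 AM–2:41 PM = 6 h 1 min − 30 min = 5 h 31 min → rounds to 5 h 30 min
Total credited: 13 h 30 min.

13.50 hours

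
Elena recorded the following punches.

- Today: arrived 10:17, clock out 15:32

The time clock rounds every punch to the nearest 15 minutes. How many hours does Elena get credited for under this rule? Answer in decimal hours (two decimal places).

Today: in 10:17→10:15, out 15:32→15:30; 5 h 15 min

5.25 hours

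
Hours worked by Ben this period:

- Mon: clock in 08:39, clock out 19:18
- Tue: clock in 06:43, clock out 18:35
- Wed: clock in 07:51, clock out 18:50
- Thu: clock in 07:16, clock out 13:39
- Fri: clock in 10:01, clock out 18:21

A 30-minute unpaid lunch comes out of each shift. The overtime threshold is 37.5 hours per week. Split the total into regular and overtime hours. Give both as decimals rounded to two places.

Mon: 08:39–19:18 = 10 h 39 min; less 30 min break → 10 h 9 min
Tue: 06:43–18:35 = 11 h 52 min; less 30 min break → 11 h 22 min
Wed: 07:51–18:50 = 10 h 59 min; less 30 min break → 10 h 29 min
Thu: 07:16–13:39 = 6 h 23 min; less 30 min break → 5 h 53 min
Fri: 10:01–18:21 = 8 h 20 min; less 30 min break → 7 h 50 min
Total worked: 45 h 43 min = 45.72 h.
Threshold 37.5 h → overtime 8 h 13 min, regular 37 h 30 min.

Regular 37.50 hours, overtime 8.22 hours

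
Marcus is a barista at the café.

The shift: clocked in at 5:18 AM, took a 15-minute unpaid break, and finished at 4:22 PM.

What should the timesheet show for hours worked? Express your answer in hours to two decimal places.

The shift: 5:18 AM–4:22 PM = 11 h 4 min; less 15 min break → 10 h 49 min

10.82 hours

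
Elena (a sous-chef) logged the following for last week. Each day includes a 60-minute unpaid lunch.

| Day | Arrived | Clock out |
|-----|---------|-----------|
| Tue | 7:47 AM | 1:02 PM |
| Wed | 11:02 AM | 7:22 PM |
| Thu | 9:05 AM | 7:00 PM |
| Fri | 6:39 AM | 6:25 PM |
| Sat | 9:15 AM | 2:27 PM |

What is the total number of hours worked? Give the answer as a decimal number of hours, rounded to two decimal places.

Tue: 7:47 AM–1:02 PM = 5 h 15 min; less 60 min break → 4 h 15 min
Wed: 11:02 AM–7:22 PM = 8 h 20 min; less 60 min break → 7 h 20 min
Thu: 9:05 AM–7:00 PM = 9 h 55 min; less 60 min break → 8 h 55 min
Fri: 6:39 AM–6:25 PM = 11 h 46 min; less 60 min break → 10 h 46 min
Sat: 9:15 AM–2:27 PM = 5 h 12 min; less 60 min break → 4 h 12 min
Total: 4 h 15 min + 7 h 20 min + 8 h 55 min + 10 h 46 min + 4 h 12 min = 35 h 28 min.

35.47 hours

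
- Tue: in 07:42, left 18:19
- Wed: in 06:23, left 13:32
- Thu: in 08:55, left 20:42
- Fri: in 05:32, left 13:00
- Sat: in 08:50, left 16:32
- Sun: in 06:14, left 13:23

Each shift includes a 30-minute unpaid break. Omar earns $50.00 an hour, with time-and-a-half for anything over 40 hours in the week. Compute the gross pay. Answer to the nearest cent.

Tue: 07:42–18:19 = 10 h 37 min; less 30 min break → 10 h 7 min
Wed: 06:23–13:32 = 7 h 9 min; less 30 min break → 6 h 39 min
Thu: 08:55–20:42 = 11 h 47 min; less 30 min break → 11 h 17 min
Fri: 05:32–13:00 = 7 h 28 min; less 30 min break → 6 h 58 min
Sat: 08:50–16:32 = 7 h 42 min; less 30 min break → 7 h 12 min
Sun: 06:14–13:23 = 7 h 9 min; less 30 min break → 6 h 39 min
Total worked: 48 h 52 min = 2932 min.
Regular 40 h 0 min = 2400 min at $50.00/h; overtime 8 h 52 min = 532 min at $75.00/h.
Pay = (2400 × $50.00 + 532 × $75.00) ÷ 60 = $2665.00.

$2665.00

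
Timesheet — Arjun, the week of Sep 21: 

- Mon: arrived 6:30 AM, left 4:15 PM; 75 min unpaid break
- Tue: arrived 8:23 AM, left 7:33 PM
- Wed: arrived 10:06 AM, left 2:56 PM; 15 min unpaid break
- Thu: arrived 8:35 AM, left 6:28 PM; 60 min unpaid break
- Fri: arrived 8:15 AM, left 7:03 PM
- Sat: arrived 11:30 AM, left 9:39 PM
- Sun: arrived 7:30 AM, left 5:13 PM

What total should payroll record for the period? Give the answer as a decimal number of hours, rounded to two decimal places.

Mon: 6:30 AM–4:15 PM = 9 h 45 min; less 75 min break → 8 h 30 min
Tue: 8:23 AM–7:33 PM = 11 h 10 min
Wed: 10:06 AM–2:56 PM = 4 h 50 min; less 15 min break → 4 h 35 min
Thu: 8:35 AM–6:28 PM = 9 h 53 min; less 60 min break → 8 h 53 min
Fri: 8:15 AM–7:03 PM = 10 h 48 min
Sat: 11:30 AM–9:39 PM = 10 h 9 min
Sun: 7:30 AM–5:13 PM = 9 h 43 min
Total: 8 h 30 min + 11 h 10 min + 4 h 35 min + 8 h 53 min + 10 h 48 min + 10 h 9 min + 9 h 43 min = 63 h 48 min.

63.80 hours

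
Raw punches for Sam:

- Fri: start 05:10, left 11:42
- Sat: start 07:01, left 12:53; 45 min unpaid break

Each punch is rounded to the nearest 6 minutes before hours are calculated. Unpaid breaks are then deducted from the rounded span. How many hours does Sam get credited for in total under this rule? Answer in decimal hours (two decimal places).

Fri: in 05:10→05:12, out 11:42→11:42; 6 h 30 min
Sat: in 07:01→07:00, out 12:53→12:54; 5 h 54 min − 45 min = 5 h 9 min
Total credited: 11 h 39 min.

11.65 hours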